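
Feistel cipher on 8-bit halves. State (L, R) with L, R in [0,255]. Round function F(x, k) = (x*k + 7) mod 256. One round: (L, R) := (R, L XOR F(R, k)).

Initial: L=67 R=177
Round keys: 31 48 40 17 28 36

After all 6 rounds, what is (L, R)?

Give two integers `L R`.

Round 1 (k=31): L=177 R=53
Round 2 (k=48): L=53 R=70
Round 3 (k=40): L=70 R=194
Round 4 (k=17): L=194 R=175
Round 5 (k=28): L=175 R=233
Round 6 (k=36): L=233 R=100

Answer: 233 100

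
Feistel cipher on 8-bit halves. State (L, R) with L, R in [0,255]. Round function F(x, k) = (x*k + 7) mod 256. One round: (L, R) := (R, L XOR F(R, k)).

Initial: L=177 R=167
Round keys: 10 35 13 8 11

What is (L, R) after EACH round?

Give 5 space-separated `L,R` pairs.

Round 1 (k=10): L=167 R=60
Round 2 (k=35): L=60 R=156
Round 3 (k=13): L=156 R=207
Round 4 (k=8): L=207 R=227
Round 5 (k=11): L=227 R=7

Answer: 167,60 60,156 156,207 207,227 227,7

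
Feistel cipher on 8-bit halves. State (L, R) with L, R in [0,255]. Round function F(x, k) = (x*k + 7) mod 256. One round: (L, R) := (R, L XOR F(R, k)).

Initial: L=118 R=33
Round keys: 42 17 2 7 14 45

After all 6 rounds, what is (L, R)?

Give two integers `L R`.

Answer: 81 78

Derivation:
Round 1 (k=42): L=33 R=7
Round 2 (k=17): L=7 R=95
Round 3 (k=2): L=95 R=194
Round 4 (k=7): L=194 R=10
Round 5 (k=14): L=10 R=81
Round 6 (k=45): L=81 R=78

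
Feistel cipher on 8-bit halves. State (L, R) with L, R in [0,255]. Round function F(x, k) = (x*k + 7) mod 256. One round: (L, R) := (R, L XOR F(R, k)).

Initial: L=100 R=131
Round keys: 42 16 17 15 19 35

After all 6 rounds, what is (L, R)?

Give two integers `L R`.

Answer: 184 214

Derivation:
Round 1 (k=42): L=131 R=225
Round 2 (k=16): L=225 R=148
Round 3 (k=17): L=148 R=58
Round 4 (k=15): L=58 R=249
Round 5 (k=19): L=249 R=184
Round 6 (k=35): L=184 R=214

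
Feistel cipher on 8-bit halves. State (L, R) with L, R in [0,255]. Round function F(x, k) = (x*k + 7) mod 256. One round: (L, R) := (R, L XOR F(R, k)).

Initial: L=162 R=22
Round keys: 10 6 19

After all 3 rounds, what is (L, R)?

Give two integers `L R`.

Round 1 (k=10): L=22 R=65
Round 2 (k=6): L=65 R=155
Round 3 (k=19): L=155 R=201

Answer: 155 201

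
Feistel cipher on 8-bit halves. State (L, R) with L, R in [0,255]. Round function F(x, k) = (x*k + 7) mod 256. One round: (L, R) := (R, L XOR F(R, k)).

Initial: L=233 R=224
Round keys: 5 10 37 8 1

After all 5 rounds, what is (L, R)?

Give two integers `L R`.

Answer: 52 19

Derivation:
Round 1 (k=5): L=224 R=142
Round 2 (k=10): L=142 R=115
Round 3 (k=37): L=115 R=40
Round 4 (k=8): L=40 R=52
Round 5 (k=1): L=52 R=19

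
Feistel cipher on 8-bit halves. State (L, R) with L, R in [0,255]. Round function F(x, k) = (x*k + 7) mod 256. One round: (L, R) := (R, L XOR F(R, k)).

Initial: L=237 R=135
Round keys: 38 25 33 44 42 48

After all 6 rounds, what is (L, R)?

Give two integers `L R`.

Round 1 (k=38): L=135 R=252
Round 2 (k=25): L=252 R=36
Round 3 (k=33): L=36 R=87
Round 4 (k=44): L=87 R=223
Round 5 (k=42): L=223 R=202
Round 6 (k=48): L=202 R=56

Answer: 202 56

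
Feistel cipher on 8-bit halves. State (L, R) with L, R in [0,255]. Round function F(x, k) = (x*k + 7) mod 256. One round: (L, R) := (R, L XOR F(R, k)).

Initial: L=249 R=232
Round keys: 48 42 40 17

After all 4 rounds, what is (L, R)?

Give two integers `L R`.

Answer: 65 3

Derivation:
Round 1 (k=48): L=232 R=126
Round 2 (k=42): L=126 R=91
Round 3 (k=40): L=91 R=65
Round 4 (k=17): L=65 R=3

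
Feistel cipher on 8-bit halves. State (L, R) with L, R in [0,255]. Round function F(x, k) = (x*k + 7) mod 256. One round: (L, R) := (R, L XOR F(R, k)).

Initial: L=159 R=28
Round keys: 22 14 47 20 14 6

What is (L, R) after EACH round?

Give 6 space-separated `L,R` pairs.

Answer: 28,240 240,59 59,44 44,76 76,3 3,85

Derivation:
Round 1 (k=22): L=28 R=240
Round 2 (k=14): L=240 R=59
Round 3 (k=47): L=59 R=44
Round 4 (k=20): L=44 R=76
Round 5 (k=14): L=76 R=3
Round 6 (k=6): L=3 R=85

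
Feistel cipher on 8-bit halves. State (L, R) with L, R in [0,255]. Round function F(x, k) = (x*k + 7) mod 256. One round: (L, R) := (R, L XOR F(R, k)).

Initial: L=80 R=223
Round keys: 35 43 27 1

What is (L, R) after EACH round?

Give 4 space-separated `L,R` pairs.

Round 1 (k=35): L=223 R=212
Round 2 (k=43): L=212 R=124
Round 3 (k=27): L=124 R=207
Round 4 (k=1): L=207 R=170

Answer: 223,212 212,124 124,207 207,170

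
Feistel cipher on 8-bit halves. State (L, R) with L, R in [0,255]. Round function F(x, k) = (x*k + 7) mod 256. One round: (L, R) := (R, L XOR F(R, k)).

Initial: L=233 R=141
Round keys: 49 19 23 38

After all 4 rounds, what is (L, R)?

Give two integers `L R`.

Round 1 (k=49): L=141 R=237
Round 2 (k=19): L=237 R=19
Round 3 (k=23): L=19 R=81
Round 4 (k=38): L=81 R=30

Answer: 81 30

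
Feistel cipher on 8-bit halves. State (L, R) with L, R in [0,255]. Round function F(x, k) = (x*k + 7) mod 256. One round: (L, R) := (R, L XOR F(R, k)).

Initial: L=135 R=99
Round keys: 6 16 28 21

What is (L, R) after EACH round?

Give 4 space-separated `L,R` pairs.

Answer: 99,222 222,132 132,169 169,96

Derivation:
Round 1 (k=6): L=99 R=222
Round 2 (k=16): L=222 R=132
Round 3 (k=28): L=132 R=169
Round 4 (k=21): L=169 R=96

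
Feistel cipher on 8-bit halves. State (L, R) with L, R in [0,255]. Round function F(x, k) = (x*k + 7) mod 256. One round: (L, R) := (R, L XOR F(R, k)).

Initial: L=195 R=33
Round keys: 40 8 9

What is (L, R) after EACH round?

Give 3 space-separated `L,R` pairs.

Round 1 (k=40): L=33 R=236
Round 2 (k=8): L=236 R=70
Round 3 (k=9): L=70 R=145

Answer: 33,236 236,70 70,145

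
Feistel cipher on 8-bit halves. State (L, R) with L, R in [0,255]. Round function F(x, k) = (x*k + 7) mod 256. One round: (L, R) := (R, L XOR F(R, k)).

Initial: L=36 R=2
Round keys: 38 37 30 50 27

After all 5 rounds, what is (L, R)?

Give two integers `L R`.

Answer: 255 12

Derivation:
Round 1 (k=38): L=2 R=119
Round 2 (k=37): L=119 R=56
Round 3 (k=30): L=56 R=224
Round 4 (k=50): L=224 R=255
Round 5 (k=27): L=255 R=12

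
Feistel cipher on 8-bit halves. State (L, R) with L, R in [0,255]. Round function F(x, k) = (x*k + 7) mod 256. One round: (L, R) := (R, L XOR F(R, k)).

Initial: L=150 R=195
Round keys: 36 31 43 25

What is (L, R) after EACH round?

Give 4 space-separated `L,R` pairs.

Round 1 (k=36): L=195 R=229
Round 2 (k=31): L=229 R=1
Round 3 (k=43): L=1 R=215
Round 4 (k=25): L=215 R=7

Answer: 195,229 229,1 1,215 215,7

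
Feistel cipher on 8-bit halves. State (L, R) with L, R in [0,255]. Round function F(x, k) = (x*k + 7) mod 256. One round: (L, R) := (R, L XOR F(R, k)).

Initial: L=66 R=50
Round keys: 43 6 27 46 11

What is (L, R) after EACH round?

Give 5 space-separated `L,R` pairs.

Answer: 50,47 47,19 19,39 39,26 26,2

Derivation:
Round 1 (k=43): L=50 R=47
Round 2 (k=6): L=47 R=19
Round 3 (k=27): L=19 R=39
Round 4 (k=46): L=39 R=26
Round 5 (k=11): L=26 R=2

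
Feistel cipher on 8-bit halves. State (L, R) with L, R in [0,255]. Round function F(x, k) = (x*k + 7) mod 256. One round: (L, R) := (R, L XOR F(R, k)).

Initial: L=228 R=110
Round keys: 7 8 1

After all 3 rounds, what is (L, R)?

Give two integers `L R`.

Round 1 (k=7): L=110 R=237
Round 2 (k=8): L=237 R=1
Round 3 (k=1): L=1 R=229

Answer: 1 229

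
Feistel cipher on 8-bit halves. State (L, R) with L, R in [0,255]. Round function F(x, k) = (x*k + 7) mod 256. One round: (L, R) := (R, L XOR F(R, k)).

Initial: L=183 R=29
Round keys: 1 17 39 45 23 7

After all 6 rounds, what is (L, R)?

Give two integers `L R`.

Round 1 (k=1): L=29 R=147
Round 2 (k=17): L=147 R=215
Round 3 (k=39): L=215 R=91
Round 4 (k=45): L=91 R=209
Round 5 (k=23): L=209 R=149
Round 6 (k=7): L=149 R=203

Answer: 149 203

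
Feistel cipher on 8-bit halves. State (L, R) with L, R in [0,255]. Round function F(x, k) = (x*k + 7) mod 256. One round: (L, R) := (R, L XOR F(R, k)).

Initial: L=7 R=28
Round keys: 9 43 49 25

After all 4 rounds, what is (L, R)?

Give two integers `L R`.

Answer: 130 22

Derivation:
Round 1 (k=9): L=28 R=4
Round 2 (k=43): L=4 R=175
Round 3 (k=49): L=175 R=130
Round 4 (k=25): L=130 R=22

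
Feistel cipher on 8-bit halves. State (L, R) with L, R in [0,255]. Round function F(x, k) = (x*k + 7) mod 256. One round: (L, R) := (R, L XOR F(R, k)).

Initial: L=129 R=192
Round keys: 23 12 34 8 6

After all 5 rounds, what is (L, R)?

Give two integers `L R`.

Round 1 (k=23): L=192 R=198
Round 2 (k=12): L=198 R=143
Round 3 (k=34): L=143 R=195
Round 4 (k=8): L=195 R=144
Round 5 (k=6): L=144 R=164

Answer: 144 164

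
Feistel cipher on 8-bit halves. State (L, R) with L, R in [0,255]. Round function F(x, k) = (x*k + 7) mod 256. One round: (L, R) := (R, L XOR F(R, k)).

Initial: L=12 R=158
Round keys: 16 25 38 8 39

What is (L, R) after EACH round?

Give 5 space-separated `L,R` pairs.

Answer: 158,235 235,100 100,52 52,195 195,136

Derivation:
Round 1 (k=16): L=158 R=235
Round 2 (k=25): L=235 R=100
Round 3 (k=38): L=100 R=52
Round 4 (k=8): L=52 R=195
Round 5 (k=39): L=195 R=136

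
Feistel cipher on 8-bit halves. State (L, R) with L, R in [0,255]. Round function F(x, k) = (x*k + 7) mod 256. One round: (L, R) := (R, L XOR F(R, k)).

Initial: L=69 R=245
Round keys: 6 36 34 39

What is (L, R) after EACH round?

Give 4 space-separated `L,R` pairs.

Answer: 245,128 128,242 242,171 171,230

Derivation:
Round 1 (k=6): L=245 R=128
Round 2 (k=36): L=128 R=242
Round 3 (k=34): L=242 R=171
Round 4 (k=39): L=171 R=230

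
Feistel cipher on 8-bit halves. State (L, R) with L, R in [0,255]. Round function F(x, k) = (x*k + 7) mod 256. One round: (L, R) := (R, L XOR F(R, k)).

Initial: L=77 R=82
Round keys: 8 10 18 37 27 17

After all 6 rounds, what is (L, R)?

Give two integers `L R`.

Answer: 95 201

Derivation:
Round 1 (k=8): L=82 R=218
Round 2 (k=10): L=218 R=217
Round 3 (k=18): L=217 R=147
Round 4 (k=37): L=147 R=159
Round 5 (k=27): L=159 R=95
Round 6 (k=17): L=95 R=201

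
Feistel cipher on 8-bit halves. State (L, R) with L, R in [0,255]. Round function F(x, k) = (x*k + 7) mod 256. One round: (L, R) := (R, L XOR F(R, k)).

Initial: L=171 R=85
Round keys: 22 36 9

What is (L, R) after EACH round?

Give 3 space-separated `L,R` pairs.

Answer: 85,254 254,234 234,191

Derivation:
Round 1 (k=22): L=85 R=254
Round 2 (k=36): L=254 R=234
Round 3 (k=9): L=234 R=191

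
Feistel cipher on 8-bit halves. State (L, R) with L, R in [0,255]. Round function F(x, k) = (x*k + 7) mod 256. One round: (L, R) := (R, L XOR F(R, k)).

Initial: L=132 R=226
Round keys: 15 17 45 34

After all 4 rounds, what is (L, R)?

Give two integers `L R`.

Answer: 248 205

Derivation:
Round 1 (k=15): L=226 R=193
Round 2 (k=17): L=193 R=58
Round 3 (k=45): L=58 R=248
Round 4 (k=34): L=248 R=205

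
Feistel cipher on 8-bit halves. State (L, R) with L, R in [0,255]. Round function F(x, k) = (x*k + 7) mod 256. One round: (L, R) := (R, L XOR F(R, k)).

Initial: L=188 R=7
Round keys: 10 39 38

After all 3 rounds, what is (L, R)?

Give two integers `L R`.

Answer: 185 140

Derivation:
Round 1 (k=10): L=7 R=241
Round 2 (k=39): L=241 R=185
Round 3 (k=38): L=185 R=140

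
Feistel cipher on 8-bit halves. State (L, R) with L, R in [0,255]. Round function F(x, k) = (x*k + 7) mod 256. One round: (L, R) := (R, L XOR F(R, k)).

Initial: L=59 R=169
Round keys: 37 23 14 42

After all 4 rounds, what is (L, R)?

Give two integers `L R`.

Round 1 (k=37): L=169 R=79
Round 2 (k=23): L=79 R=137
Round 3 (k=14): L=137 R=202
Round 4 (k=42): L=202 R=162

Answer: 202 162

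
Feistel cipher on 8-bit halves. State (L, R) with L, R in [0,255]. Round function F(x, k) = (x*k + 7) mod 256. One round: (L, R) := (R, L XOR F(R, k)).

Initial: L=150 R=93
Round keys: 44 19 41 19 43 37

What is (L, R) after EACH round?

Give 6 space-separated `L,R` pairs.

Answer: 93,149 149,75 75,159 159,159 159,35 35,137

Derivation:
Round 1 (k=44): L=93 R=149
Round 2 (k=19): L=149 R=75
Round 3 (k=41): L=75 R=159
Round 4 (k=19): L=159 R=159
Round 5 (k=43): L=159 R=35
Round 6 (k=37): L=35 R=137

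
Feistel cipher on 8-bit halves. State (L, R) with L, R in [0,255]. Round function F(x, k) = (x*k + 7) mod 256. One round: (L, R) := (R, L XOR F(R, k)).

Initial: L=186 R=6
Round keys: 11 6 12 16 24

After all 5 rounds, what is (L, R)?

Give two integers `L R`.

Answer: 56 79

Derivation:
Round 1 (k=11): L=6 R=243
Round 2 (k=6): L=243 R=191
Round 3 (k=12): L=191 R=8
Round 4 (k=16): L=8 R=56
Round 5 (k=24): L=56 R=79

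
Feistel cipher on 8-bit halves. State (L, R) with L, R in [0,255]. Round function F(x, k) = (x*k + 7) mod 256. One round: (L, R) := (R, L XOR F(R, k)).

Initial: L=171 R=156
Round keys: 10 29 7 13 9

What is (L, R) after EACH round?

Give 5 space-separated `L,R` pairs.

Round 1 (k=10): L=156 R=180
Round 2 (k=29): L=180 R=247
Round 3 (k=7): L=247 R=124
Round 4 (k=13): L=124 R=164
Round 5 (k=9): L=164 R=183

Answer: 156,180 180,247 247,124 124,164 164,183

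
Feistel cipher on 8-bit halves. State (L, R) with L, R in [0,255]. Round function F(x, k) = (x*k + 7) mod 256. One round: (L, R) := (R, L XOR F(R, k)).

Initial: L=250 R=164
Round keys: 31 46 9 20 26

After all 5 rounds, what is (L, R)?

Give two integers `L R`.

Answer: 26 130

Derivation:
Round 1 (k=31): L=164 R=25
Round 2 (k=46): L=25 R=33
Round 3 (k=9): L=33 R=41
Round 4 (k=20): L=41 R=26
Round 5 (k=26): L=26 R=130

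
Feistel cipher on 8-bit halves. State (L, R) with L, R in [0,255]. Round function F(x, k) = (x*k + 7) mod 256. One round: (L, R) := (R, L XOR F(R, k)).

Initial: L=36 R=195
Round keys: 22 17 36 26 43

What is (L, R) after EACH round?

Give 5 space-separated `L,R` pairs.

Answer: 195,237 237,7 7,238 238,52 52,45

Derivation:
Round 1 (k=22): L=195 R=237
Round 2 (k=17): L=237 R=7
Round 3 (k=36): L=7 R=238
Round 4 (k=26): L=238 R=52
Round 5 (k=43): L=52 R=45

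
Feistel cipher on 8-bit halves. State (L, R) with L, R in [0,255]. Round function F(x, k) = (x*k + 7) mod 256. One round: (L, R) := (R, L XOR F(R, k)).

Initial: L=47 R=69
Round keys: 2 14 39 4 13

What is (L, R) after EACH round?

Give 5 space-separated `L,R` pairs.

Answer: 69,190 190,46 46,183 183,205 205,199

Derivation:
Round 1 (k=2): L=69 R=190
Round 2 (k=14): L=190 R=46
Round 3 (k=39): L=46 R=183
Round 4 (k=4): L=183 R=205
Round 5 (k=13): L=205 R=199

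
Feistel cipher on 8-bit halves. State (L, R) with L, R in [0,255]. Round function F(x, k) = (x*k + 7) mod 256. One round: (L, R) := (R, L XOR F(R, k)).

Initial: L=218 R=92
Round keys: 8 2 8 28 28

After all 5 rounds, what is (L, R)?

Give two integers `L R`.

Round 1 (k=8): L=92 R=61
Round 2 (k=2): L=61 R=221
Round 3 (k=8): L=221 R=210
Round 4 (k=28): L=210 R=34
Round 5 (k=28): L=34 R=109

Answer: 34 109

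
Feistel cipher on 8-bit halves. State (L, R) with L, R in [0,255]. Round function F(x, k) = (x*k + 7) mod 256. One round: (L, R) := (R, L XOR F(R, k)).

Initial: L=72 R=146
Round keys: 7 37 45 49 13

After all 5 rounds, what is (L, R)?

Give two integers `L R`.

Round 1 (k=7): L=146 R=77
Round 2 (k=37): L=77 R=186
Round 3 (k=45): L=186 R=244
Round 4 (k=49): L=244 R=1
Round 5 (k=13): L=1 R=224

Answer: 1 224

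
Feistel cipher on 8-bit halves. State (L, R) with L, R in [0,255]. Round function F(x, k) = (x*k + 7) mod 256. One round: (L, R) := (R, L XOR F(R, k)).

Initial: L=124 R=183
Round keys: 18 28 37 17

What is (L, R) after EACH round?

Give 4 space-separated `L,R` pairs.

Answer: 183,153 153,116 116,82 82,13

Derivation:
Round 1 (k=18): L=183 R=153
Round 2 (k=28): L=153 R=116
Round 3 (k=37): L=116 R=82
Round 4 (k=17): L=82 R=13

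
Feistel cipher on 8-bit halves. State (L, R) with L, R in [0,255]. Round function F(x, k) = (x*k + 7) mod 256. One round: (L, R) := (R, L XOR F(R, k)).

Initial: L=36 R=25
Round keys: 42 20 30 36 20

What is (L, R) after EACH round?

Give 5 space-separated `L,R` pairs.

Answer: 25,5 5,114 114,102 102,45 45,237

Derivation:
Round 1 (k=42): L=25 R=5
Round 2 (k=20): L=5 R=114
Round 3 (k=30): L=114 R=102
Round 4 (k=36): L=102 R=45
Round 5 (k=20): L=45 R=237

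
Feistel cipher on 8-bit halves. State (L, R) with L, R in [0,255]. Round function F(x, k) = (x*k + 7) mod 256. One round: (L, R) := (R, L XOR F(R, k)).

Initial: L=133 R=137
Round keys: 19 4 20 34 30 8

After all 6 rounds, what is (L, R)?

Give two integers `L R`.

Round 1 (k=19): L=137 R=183
Round 2 (k=4): L=183 R=106
Round 3 (k=20): L=106 R=248
Round 4 (k=34): L=248 R=157
Round 5 (k=30): L=157 R=149
Round 6 (k=8): L=149 R=50

Answer: 149 50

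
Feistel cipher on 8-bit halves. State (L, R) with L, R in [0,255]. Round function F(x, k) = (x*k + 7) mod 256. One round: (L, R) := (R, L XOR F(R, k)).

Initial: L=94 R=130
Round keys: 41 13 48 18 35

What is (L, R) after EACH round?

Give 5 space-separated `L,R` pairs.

Round 1 (k=41): L=130 R=135
Round 2 (k=13): L=135 R=96
Round 3 (k=48): L=96 R=128
Round 4 (k=18): L=128 R=103
Round 5 (k=35): L=103 R=156

Answer: 130,135 135,96 96,128 128,103 103,156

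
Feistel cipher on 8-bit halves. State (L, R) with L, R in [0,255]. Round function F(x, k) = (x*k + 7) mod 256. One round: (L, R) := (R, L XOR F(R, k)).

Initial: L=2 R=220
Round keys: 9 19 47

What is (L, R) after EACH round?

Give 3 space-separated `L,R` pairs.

Answer: 220,193 193,134 134,96

Derivation:
Round 1 (k=9): L=220 R=193
Round 2 (k=19): L=193 R=134
Round 3 (k=47): L=134 R=96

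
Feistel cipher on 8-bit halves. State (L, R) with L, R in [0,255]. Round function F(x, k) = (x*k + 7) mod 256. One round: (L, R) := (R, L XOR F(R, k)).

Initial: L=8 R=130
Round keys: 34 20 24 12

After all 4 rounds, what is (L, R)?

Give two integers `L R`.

Answer: 92 150

Derivation:
Round 1 (k=34): L=130 R=67
Round 2 (k=20): L=67 R=193
Round 3 (k=24): L=193 R=92
Round 4 (k=12): L=92 R=150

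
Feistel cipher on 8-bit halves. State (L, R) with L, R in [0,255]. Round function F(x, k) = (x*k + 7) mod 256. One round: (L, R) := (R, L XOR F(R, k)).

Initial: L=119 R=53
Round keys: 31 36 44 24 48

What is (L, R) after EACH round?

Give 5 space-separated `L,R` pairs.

Round 1 (k=31): L=53 R=5
Round 2 (k=36): L=5 R=142
Round 3 (k=44): L=142 R=106
Round 4 (k=24): L=106 R=121
Round 5 (k=48): L=121 R=221

Answer: 53,5 5,142 142,106 106,121 121,221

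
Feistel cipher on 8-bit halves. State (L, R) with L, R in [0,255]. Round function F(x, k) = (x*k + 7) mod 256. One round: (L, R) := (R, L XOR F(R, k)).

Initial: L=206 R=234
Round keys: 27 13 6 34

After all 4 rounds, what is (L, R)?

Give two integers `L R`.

Answer: 116 195

Derivation:
Round 1 (k=27): L=234 R=123
Round 2 (k=13): L=123 R=172
Round 3 (k=6): L=172 R=116
Round 4 (k=34): L=116 R=195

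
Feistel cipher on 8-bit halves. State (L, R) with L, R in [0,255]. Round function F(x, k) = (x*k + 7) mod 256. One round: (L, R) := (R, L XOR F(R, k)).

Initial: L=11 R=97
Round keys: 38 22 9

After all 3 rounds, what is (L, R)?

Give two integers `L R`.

Round 1 (k=38): L=97 R=102
Round 2 (k=22): L=102 R=170
Round 3 (k=9): L=170 R=103

Answer: 170 103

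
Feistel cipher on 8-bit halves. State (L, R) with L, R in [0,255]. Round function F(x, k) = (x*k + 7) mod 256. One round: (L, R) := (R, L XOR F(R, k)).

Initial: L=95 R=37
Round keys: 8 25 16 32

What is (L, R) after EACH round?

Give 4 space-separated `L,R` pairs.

Round 1 (k=8): L=37 R=112
Round 2 (k=25): L=112 R=210
Round 3 (k=16): L=210 R=87
Round 4 (k=32): L=87 R=53

Answer: 37,112 112,210 210,87 87,53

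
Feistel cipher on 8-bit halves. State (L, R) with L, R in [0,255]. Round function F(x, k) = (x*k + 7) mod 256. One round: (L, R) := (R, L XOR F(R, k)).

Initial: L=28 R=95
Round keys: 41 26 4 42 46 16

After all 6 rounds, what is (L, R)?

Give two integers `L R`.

Round 1 (k=41): L=95 R=34
Round 2 (k=26): L=34 R=36
Round 3 (k=4): L=36 R=181
Round 4 (k=42): L=181 R=157
Round 5 (k=46): L=157 R=136
Round 6 (k=16): L=136 R=26

Answer: 136 26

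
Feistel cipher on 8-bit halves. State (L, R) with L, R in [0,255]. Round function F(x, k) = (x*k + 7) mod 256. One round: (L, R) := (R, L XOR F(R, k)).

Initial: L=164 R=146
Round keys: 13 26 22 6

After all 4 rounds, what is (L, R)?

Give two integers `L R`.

Round 1 (k=13): L=146 R=213
Round 2 (k=26): L=213 R=59
Round 3 (k=22): L=59 R=204
Round 4 (k=6): L=204 R=244

Answer: 204 244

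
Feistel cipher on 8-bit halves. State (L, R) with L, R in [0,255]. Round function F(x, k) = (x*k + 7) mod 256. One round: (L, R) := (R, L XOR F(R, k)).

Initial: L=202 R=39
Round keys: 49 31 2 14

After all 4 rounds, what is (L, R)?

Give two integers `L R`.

Answer: 91 245

Derivation:
Round 1 (k=49): L=39 R=180
Round 2 (k=31): L=180 R=244
Round 3 (k=2): L=244 R=91
Round 4 (k=14): L=91 R=245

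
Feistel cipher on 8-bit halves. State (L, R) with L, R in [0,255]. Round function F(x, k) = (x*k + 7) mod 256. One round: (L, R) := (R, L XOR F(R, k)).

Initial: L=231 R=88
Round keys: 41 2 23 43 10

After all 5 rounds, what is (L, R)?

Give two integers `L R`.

Answer: 192 191

Derivation:
Round 1 (k=41): L=88 R=248
Round 2 (k=2): L=248 R=175
Round 3 (k=23): L=175 R=56
Round 4 (k=43): L=56 R=192
Round 5 (k=10): L=192 R=191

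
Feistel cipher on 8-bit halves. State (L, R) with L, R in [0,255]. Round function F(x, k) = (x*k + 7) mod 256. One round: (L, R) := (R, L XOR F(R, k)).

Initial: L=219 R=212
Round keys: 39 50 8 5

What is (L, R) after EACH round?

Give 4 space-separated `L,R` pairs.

Answer: 212,136 136,67 67,151 151,185

Derivation:
Round 1 (k=39): L=212 R=136
Round 2 (k=50): L=136 R=67
Round 3 (k=8): L=67 R=151
Round 4 (k=5): L=151 R=185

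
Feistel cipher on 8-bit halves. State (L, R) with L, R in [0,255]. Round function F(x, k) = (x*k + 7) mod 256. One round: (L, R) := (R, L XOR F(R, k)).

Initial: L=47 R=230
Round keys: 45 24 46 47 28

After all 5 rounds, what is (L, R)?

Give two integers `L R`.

Round 1 (k=45): L=230 R=90
Round 2 (k=24): L=90 R=145
Round 3 (k=46): L=145 R=79
Round 4 (k=47): L=79 R=25
Round 5 (k=28): L=25 R=140

Answer: 25 140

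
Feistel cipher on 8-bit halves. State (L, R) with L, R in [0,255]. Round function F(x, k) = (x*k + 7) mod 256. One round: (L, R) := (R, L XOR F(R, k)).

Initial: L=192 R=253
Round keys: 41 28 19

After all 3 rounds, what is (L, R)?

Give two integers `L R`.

Answer: 170 233

Derivation:
Round 1 (k=41): L=253 R=76
Round 2 (k=28): L=76 R=170
Round 3 (k=19): L=170 R=233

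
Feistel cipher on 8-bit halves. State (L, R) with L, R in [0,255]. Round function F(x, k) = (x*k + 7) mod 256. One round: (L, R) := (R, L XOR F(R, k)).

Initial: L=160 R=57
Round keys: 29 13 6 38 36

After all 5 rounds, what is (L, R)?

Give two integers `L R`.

Round 1 (k=29): L=57 R=220
Round 2 (k=13): L=220 R=10
Round 3 (k=6): L=10 R=159
Round 4 (k=38): L=159 R=171
Round 5 (k=36): L=171 R=140

Answer: 171 140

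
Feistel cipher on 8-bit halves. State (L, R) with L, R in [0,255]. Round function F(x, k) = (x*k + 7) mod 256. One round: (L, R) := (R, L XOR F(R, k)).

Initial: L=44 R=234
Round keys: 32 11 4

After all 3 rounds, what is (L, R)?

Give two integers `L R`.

Answer: 74 68

Derivation:
Round 1 (k=32): L=234 R=107
Round 2 (k=11): L=107 R=74
Round 3 (k=4): L=74 R=68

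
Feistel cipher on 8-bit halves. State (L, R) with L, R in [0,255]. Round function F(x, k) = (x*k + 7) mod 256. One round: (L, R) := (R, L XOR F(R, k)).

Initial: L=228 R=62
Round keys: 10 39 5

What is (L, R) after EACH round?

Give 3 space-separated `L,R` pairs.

Answer: 62,151 151,54 54,130

Derivation:
Round 1 (k=10): L=62 R=151
Round 2 (k=39): L=151 R=54
Round 3 (k=5): L=54 R=130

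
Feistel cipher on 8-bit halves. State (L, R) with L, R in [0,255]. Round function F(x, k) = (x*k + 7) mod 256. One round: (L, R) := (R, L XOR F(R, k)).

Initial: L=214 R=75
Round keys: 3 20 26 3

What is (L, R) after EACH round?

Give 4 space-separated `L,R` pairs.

Round 1 (k=3): L=75 R=62
Round 2 (k=20): L=62 R=148
Round 3 (k=26): L=148 R=49
Round 4 (k=3): L=49 R=14

Answer: 75,62 62,148 148,49 49,14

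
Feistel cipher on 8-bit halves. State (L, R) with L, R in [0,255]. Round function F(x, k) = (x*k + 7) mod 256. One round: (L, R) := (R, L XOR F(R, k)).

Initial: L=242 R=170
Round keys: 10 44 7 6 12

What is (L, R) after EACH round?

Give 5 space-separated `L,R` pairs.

Round 1 (k=10): L=170 R=89
Round 2 (k=44): L=89 R=249
Round 3 (k=7): L=249 R=143
Round 4 (k=6): L=143 R=152
Round 5 (k=12): L=152 R=168

Answer: 170,89 89,249 249,143 143,152 152,168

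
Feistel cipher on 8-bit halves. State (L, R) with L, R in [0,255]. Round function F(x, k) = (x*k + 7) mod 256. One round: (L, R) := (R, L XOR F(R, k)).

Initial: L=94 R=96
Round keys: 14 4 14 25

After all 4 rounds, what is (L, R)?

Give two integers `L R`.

Answer: 184 244

Derivation:
Round 1 (k=14): L=96 R=25
Round 2 (k=4): L=25 R=11
Round 3 (k=14): L=11 R=184
Round 4 (k=25): L=184 R=244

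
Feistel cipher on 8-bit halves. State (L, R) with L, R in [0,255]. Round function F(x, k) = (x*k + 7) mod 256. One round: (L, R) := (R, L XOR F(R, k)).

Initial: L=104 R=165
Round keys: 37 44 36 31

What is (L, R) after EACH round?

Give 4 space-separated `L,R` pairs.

Round 1 (k=37): L=165 R=136
Round 2 (k=44): L=136 R=194
Round 3 (k=36): L=194 R=199
Round 4 (k=31): L=199 R=226

Answer: 165,136 136,194 194,199 199,226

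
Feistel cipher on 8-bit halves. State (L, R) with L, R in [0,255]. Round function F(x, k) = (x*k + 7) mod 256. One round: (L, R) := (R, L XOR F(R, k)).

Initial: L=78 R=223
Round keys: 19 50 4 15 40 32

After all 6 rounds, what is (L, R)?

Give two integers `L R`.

Answer: 250 9

Derivation:
Round 1 (k=19): L=223 R=218
Round 2 (k=50): L=218 R=68
Round 3 (k=4): L=68 R=205
Round 4 (k=15): L=205 R=78
Round 5 (k=40): L=78 R=250
Round 6 (k=32): L=250 R=9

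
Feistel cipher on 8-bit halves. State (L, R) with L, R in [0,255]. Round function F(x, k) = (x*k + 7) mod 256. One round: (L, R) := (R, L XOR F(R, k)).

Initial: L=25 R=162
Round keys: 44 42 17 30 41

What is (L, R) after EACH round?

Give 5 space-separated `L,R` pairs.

Answer: 162,198 198,33 33,254 254,234 234,127

Derivation:
Round 1 (k=44): L=162 R=198
Round 2 (k=42): L=198 R=33
Round 3 (k=17): L=33 R=254
Round 4 (k=30): L=254 R=234
Round 5 (k=41): L=234 R=127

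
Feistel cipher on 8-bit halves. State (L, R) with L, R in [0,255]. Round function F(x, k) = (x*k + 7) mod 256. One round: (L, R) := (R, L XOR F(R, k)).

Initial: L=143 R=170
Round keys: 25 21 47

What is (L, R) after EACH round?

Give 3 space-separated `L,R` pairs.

Round 1 (k=25): L=170 R=46
Round 2 (k=21): L=46 R=103
Round 3 (k=47): L=103 R=222

Answer: 170,46 46,103 103,222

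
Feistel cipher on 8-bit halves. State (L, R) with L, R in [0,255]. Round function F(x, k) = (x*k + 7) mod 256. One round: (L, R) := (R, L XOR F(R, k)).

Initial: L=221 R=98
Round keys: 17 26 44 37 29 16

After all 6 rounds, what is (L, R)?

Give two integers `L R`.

Answer: 213 96

Derivation:
Round 1 (k=17): L=98 R=84
Round 2 (k=26): L=84 R=237
Round 3 (k=44): L=237 R=151
Round 4 (k=37): L=151 R=55
Round 5 (k=29): L=55 R=213
Round 6 (k=16): L=213 R=96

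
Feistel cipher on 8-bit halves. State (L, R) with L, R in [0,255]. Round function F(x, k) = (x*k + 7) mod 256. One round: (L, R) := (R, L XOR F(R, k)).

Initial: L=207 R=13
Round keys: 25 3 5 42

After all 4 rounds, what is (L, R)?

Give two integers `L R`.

Round 1 (k=25): L=13 R=131
Round 2 (k=3): L=131 R=157
Round 3 (k=5): L=157 R=155
Round 4 (k=42): L=155 R=232

Answer: 155 232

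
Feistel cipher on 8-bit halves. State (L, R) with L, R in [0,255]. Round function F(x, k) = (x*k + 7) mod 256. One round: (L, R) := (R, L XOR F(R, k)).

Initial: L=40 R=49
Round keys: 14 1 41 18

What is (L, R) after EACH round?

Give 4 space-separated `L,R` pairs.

Round 1 (k=14): L=49 R=157
Round 2 (k=1): L=157 R=149
Round 3 (k=41): L=149 R=121
Round 4 (k=18): L=121 R=28

Answer: 49,157 157,149 149,121 121,28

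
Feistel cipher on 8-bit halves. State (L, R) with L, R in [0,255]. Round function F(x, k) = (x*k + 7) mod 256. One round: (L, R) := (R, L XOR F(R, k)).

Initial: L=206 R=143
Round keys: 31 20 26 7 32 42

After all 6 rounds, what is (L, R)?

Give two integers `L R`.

Answer: 182 205

Derivation:
Round 1 (k=31): L=143 R=150
Round 2 (k=20): L=150 R=48
Round 3 (k=26): L=48 R=113
Round 4 (k=7): L=113 R=46
Round 5 (k=32): L=46 R=182
Round 6 (k=42): L=182 R=205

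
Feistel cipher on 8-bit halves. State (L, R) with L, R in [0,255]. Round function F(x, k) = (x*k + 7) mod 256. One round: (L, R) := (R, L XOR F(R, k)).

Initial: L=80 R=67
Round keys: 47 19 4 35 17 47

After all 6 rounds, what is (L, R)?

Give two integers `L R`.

Round 1 (k=47): L=67 R=4
Round 2 (k=19): L=4 R=16
Round 3 (k=4): L=16 R=67
Round 4 (k=35): L=67 R=32
Round 5 (k=17): L=32 R=100
Round 6 (k=47): L=100 R=67

Answer: 100 67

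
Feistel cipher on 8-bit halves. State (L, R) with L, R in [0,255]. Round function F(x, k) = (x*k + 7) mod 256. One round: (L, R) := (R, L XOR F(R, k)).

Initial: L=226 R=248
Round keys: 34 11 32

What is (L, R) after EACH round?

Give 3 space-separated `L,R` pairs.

Answer: 248,21 21,22 22,210

Derivation:
Round 1 (k=34): L=248 R=21
Round 2 (k=11): L=21 R=22
Round 3 (k=32): L=22 R=210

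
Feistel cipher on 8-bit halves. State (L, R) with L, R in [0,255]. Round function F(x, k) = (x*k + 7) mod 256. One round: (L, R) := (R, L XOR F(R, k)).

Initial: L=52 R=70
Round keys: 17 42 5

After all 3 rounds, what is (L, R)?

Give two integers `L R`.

Round 1 (k=17): L=70 R=153
Round 2 (k=42): L=153 R=103
Round 3 (k=5): L=103 R=147

Answer: 103 147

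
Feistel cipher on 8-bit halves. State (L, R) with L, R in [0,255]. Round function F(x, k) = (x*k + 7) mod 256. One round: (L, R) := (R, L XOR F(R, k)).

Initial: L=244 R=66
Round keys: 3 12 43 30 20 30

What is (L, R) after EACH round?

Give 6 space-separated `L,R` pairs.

Answer: 66,57 57,241 241,187 187,0 0,188 188,15

Derivation:
Round 1 (k=3): L=66 R=57
Round 2 (k=12): L=57 R=241
Round 3 (k=43): L=241 R=187
Round 4 (k=30): L=187 R=0
Round 5 (k=20): L=0 R=188
Round 6 (k=30): L=188 R=15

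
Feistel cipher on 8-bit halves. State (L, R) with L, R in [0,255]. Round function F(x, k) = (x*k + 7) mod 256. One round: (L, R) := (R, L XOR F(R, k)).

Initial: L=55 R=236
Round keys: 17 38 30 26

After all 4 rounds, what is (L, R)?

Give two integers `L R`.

Round 1 (k=17): L=236 R=132
Round 2 (k=38): L=132 R=115
Round 3 (k=30): L=115 R=5
Round 4 (k=26): L=5 R=250

Answer: 5 250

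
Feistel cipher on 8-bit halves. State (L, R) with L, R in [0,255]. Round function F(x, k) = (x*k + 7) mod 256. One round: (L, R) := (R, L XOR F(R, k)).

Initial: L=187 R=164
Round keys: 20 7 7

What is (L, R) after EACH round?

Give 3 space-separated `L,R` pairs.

Round 1 (k=20): L=164 R=108
Round 2 (k=7): L=108 R=95
Round 3 (k=7): L=95 R=204

Answer: 164,108 108,95 95,204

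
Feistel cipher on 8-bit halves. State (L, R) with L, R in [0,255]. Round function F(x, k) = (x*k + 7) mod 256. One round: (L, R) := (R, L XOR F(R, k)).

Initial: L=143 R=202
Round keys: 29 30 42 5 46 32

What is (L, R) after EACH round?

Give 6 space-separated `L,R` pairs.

Round 1 (k=29): L=202 R=102
Round 2 (k=30): L=102 R=49
Round 3 (k=42): L=49 R=119
Round 4 (k=5): L=119 R=107
Round 5 (k=46): L=107 R=54
Round 6 (k=32): L=54 R=172

Answer: 202,102 102,49 49,119 119,107 107,54 54,172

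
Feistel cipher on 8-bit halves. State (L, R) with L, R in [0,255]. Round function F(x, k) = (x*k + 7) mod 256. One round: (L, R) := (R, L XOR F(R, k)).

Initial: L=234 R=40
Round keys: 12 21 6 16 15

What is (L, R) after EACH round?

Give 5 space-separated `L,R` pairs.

Round 1 (k=12): L=40 R=13
Round 2 (k=21): L=13 R=48
Round 3 (k=6): L=48 R=42
Round 4 (k=16): L=42 R=151
Round 5 (k=15): L=151 R=202

Answer: 40,13 13,48 48,42 42,151 151,202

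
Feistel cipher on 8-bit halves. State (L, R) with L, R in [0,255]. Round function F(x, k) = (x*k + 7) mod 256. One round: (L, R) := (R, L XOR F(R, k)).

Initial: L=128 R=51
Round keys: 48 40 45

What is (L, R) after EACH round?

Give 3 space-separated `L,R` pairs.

Answer: 51,23 23,172 172,84

Derivation:
Round 1 (k=48): L=51 R=23
Round 2 (k=40): L=23 R=172
Round 3 (k=45): L=172 R=84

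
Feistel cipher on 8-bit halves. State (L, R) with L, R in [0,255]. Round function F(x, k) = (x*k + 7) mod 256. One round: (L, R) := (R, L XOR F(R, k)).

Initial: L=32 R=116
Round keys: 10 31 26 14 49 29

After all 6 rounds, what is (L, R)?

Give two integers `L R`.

Round 1 (k=10): L=116 R=175
Round 2 (k=31): L=175 R=76
Round 3 (k=26): L=76 R=16
Round 4 (k=14): L=16 R=171
Round 5 (k=49): L=171 R=210
Round 6 (k=29): L=210 R=122

Answer: 210 122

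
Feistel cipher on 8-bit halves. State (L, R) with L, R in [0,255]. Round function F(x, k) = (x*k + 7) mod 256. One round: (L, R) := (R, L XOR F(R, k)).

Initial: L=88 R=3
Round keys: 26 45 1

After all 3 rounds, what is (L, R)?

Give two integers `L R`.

Round 1 (k=26): L=3 R=13
Round 2 (k=45): L=13 R=83
Round 3 (k=1): L=83 R=87

Answer: 83 87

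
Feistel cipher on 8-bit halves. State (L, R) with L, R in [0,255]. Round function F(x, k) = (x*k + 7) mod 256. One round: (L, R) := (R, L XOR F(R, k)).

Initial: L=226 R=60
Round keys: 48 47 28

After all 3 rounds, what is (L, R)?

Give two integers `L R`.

Answer: 110 170

Derivation:
Round 1 (k=48): L=60 R=165
Round 2 (k=47): L=165 R=110
Round 3 (k=28): L=110 R=170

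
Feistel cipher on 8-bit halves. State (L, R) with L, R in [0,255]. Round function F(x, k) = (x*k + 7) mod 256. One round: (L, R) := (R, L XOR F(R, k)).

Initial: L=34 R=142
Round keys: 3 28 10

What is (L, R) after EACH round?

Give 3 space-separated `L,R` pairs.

Answer: 142,147 147,149 149,74

Derivation:
Round 1 (k=3): L=142 R=147
Round 2 (k=28): L=147 R=149
Round 3 (k=10): L=149 R=74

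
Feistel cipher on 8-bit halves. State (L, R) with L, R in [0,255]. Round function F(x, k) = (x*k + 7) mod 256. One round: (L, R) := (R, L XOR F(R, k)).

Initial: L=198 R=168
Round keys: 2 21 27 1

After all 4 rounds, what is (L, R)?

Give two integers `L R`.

Answer: 162 237

Derivation:
Round 1 (k=2): L=168 R=145
Round 2 (k=21): L=145 R=68
Round 3 (k=27): L=68 R=162
Round 4 (k=1): L=162 R=237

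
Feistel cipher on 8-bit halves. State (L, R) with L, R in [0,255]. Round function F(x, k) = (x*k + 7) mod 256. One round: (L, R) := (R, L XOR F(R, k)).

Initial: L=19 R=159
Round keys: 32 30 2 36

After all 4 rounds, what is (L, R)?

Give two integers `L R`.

Round 1 (k=32): L=159 R=244
Round 2 (k=30): L=244 R=0
Round 3 (k=2): L=0 R=243
Round 4 (k=36): L=243 R=51

Answer: 243 51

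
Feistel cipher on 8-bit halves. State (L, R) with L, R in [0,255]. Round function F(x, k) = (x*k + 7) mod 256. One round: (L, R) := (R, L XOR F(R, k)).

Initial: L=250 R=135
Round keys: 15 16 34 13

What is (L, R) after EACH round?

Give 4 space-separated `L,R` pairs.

Round 1 (k=15): L=135 R=10
Round 2 (k=16): L=10 R=32
Round 3 (k=34): L=32 R=77
Round 4 (k=13): L=77 R=208

Answer: 135,10 10,32 32,77 77,208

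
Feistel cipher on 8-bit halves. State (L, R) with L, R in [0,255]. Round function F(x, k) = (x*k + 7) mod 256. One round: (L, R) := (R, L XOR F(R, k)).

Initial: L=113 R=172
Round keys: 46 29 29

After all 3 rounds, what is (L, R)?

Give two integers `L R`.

Answer: 65 250

Derivation:
Round 1 (k=46): L=172 R=158
Round 2 (k=29): L=158 R=65
Round 3 (k=29): L=65 R=250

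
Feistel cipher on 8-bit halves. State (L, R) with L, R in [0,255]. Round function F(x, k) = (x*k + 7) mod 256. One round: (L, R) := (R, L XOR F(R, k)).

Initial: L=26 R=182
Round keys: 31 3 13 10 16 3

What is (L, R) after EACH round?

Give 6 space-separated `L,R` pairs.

Answer: 182,11 11,158 158,6 6,221 221,209 209,167

Derivation:
Round 1 (k=31): L=182 R=11
Round 2 (k=3): L=11 R=158
Round 3 (k=13): L=158 R=6
Round 4 (k=10): L=6 R=221
Round 5 (k=16): L=221 R=209
Round 6 (k=3): L=209 R=167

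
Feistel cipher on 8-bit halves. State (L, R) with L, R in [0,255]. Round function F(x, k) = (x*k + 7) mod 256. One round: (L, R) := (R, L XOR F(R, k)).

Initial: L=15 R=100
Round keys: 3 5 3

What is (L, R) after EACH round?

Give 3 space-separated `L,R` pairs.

Round 1 (k=3): L=100 R=60
Round 2 (k=5): L=60 R=87
Round 3 (k=3): L=87 R=48

Answer: 100,60 60,87 87,48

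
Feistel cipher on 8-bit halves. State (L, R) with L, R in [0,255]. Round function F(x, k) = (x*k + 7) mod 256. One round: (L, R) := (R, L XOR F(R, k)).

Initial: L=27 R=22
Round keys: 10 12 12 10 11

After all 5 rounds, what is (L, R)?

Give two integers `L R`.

Round 1 (k=10): L=22 R=248
Round 2 (k=12): L=248 R=177
Round 3 (k=12): L=177 R=171
Round 4 (k=10): L=171 R=4
Round 5 (k=11): L=4 R=152

Answer: 4 152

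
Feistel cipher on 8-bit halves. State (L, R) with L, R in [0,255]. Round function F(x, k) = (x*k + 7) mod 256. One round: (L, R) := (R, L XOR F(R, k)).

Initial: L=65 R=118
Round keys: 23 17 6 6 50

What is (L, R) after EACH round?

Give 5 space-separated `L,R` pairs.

Answer: 118,224 224,145 145,141 141,196 196,194

Derivation:
Round 1 (k=23): L=118 R=224
Round 2 (k=17): L=224 R=145
Round 3 (k=6): L=145 R=141
Round 4 (k=6): L=141 R=196
Round 5 (k=50): L=196 R=194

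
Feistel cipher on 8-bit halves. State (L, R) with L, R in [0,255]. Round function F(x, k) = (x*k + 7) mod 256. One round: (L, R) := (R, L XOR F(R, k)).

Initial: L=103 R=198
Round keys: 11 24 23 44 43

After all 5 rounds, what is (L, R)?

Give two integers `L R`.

Answer: 22 89

Derivation:
Round 1 (k=11): L=198 R=238
Round 2 (k=24): L=238 R=145
Round 3 (k=23): L=145 R=224
Round 4 (k=44): L=224 R=22
Round 5 (k=43): L=22 R=89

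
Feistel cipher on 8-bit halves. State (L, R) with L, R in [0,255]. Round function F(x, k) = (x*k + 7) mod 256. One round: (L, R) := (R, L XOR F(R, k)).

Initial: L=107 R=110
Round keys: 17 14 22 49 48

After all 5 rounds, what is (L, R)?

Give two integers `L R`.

Answer: 103 28

Derivation:
Round 1 (k=17): L=110 R=62
Round 2 (k=14): L=62 R=5
Round 3 (k=22): L=5 R=75
Round 4 (k=49): L=75 R=103
Round 5 (k=48): L=103 R=28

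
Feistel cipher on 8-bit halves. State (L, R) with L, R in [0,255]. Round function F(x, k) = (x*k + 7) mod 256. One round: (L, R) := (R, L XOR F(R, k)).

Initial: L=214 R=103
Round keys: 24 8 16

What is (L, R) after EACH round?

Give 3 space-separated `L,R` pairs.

Answer: 103,121 121,168 168,254

Derivation:
Round 1 (k=24): L=103 R=121
Round 2 (k=8): L=121 R=168
Round 3 (k=16): L=168 R=254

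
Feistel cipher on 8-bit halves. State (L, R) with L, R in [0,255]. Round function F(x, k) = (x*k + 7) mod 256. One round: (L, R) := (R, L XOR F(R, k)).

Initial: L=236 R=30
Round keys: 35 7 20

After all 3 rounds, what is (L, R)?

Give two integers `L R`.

Round 1 (k=35): L=30 R=205
Round 2 (k=7): L=205 R=188
Round 3 (k=20): L=188 R=122

Answer: 188 122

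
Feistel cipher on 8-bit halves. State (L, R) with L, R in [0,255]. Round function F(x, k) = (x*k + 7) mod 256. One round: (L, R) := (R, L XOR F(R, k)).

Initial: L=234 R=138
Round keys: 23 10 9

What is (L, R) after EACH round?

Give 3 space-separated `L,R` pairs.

Answer: 138,135 135,199 199,129

Derivation:
Round 1 (k=23): L=138 R=135
Round 2 (k=10): L=135 R=199
Round 3 (k=9): L=199 R=129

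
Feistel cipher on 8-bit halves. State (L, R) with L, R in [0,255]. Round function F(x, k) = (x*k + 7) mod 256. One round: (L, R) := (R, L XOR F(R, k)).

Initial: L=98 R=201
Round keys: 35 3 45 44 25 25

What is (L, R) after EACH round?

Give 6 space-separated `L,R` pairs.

Answer: 201,224 224,110 110,189 189,237 237,145 145,221

Derivation:
Round 1 (k=35): L=201 R=224
Round 2 (k=3): L=224 R=110
Round 3 (k=45): L=110 R=189
Round 4 (k=44): L=189 R=237
Round 5 (k=25): L=237 R=145
Round 6 (k=25): L=145 R=221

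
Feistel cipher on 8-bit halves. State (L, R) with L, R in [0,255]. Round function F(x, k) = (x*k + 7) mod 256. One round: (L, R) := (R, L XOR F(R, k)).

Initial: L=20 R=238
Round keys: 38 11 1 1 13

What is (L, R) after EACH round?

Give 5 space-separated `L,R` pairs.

Round 1 (k=38): L=238 R=79
Round 2 (k=11): L=79 R=130
Round 3 (k=1): L=130 R=198
Round 4 (k=1): L=198 R=79
Round 5 (k=13): L=79 R=204

Answer: 238,79 79,130 130,198 198,79 79,204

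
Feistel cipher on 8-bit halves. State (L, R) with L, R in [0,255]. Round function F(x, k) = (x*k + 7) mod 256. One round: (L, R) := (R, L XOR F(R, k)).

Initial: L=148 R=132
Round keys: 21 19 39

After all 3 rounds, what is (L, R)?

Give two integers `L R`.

Answer: 96 232

Derivation:
Round 1 (k=21): L=132 R=79
Round 2 (k=19): L=79 R=96
Round 3 (k=39): L=96 R=232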